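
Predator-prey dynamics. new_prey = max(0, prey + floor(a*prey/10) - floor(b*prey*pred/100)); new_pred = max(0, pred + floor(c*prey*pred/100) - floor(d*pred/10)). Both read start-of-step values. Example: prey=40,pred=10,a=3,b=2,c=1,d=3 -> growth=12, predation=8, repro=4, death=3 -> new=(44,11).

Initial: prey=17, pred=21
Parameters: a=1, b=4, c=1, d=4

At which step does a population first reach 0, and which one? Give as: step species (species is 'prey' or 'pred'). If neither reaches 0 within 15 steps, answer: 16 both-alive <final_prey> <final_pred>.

Answer: 16 both-alive 2 2

Derivation:
Step 1: prey: 17+1-14=4; pred: 21+3-8=16
Step 2: prey: 4+0-2=2; pred: 16+0-6=10
Step 3: prey: 2+0-0=2; pred: 10+0-4=6
Step 4: prey: 2+0-0=2; pred: 6+0-2=4
Step 5: prey: 2+0-0=2; pred: 4+0-1=3
Step 6: prey: 2+0-0=2; pred: 3+0-1=2
Step 7: prey: 2+0-0=2; pred: 2+0-0=2
Steps 8-15: state stable at prey=2, pred=2 (no change)
No extinction within 15 steps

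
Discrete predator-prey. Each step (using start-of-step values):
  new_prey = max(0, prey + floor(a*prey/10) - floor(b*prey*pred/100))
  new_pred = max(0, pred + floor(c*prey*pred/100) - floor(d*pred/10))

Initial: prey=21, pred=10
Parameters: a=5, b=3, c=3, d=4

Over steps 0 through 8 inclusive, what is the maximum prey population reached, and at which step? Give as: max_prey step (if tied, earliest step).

Step 1: prey: 21+10-6=25; pred: 10+6-4=12
Step 2: prey: 25+12-9=28; pred: 12+9-4=17
Step 3: prey: 28+14-14=28; pred: 17+14-6=25
Step 4: prey: 28+14-21=21; pred: 25+21-10=36
Step 5: prey: 21+10-22=9; pred: 36+22-14=44
Step 6: prey: 9+4-11=2; pred: 44+11-17=38
Step 7: prey: 2+1-2=1; pred: 38+2-15=25
Step 8: prey: 1+0-0=1; pred: 25+0-10=15
Max prey = 28 at step 2

Answer: 28 2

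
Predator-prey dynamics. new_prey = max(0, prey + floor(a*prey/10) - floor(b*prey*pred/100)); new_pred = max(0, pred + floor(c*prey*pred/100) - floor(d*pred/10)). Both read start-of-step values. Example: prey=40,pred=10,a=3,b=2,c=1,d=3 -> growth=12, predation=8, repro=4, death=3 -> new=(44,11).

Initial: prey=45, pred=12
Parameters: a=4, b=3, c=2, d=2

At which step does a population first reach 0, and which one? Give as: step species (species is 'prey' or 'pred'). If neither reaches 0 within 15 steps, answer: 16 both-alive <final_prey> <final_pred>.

Step 1: prey: 45+18-16=47; pred: 12+10-2=20
Step 2: prey: 47+18-28=37; pred: 20+18-4=34
Step 3: prey: 37+14-37=14; pred: 34+25-6=53
Step 4: prey: 14+5-22=0; pred: 53+14-10=57
First extinction: prey at step 4

Answer: 4 prey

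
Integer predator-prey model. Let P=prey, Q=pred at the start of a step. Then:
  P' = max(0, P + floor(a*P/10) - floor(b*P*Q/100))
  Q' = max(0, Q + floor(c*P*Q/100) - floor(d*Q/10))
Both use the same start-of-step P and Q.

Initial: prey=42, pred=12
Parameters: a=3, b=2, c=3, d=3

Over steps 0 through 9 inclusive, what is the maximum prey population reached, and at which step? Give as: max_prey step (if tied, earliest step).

Answer: 44 1

Derivation:
Step 1: prey: 42+12-10=44; pred: 12+15-3=24
Step 2: prey: 44+13-21=36; pred: 24+31-7=48
Step 3: prey: 36+10-34=12; pred: 48+51-14=85
Step 4: prey: 12+3-20=0; pred: 85+30-25=90
Step 5: prey: 0+0-0=0; pred: 90+0-27=63
Step 6: prey: 0+0-0=0; pred: 63+0-18=45
Step 7: prey: 0+0-0=0; pred: 45+0-13=32
Step 8: prey: 0+0-0=0; pred: 32+0-9=23
Step 9: prey: 0+0-0=0; pred: 23+0-6=17
Max prey = 44 at step 1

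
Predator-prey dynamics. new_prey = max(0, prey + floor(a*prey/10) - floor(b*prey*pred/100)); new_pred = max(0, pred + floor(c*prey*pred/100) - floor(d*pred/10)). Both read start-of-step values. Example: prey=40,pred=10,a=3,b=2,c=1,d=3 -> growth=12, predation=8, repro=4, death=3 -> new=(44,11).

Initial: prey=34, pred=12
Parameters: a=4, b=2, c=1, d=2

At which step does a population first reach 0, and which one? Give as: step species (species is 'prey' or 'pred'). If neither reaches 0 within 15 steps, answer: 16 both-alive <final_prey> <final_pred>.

Answer: 16 both-alive 4 13

Derivation:
Step 1: prey: 34+13-8=39; pred: 12+4-2=14
Step 2: prey: 39+15-10=44; pred: 14+5-2=17
Step 3: prey: 44+17-14=47; pred: 17+7-3=21
Step 4: prey: 47+18-19=46; pred: 21+9-4=26
Step 5: prey: 46+18-23=41; pred: 26+11-5=32
Step 6: prey: 41+16-26=31; pred: 32+13-6=39
Step 7: prey: 31+12-24=19; pred: 39+12-7=44
Step 8: prey: 19+7-16=10; pred: 44+8-8=44
Step 9: prey: 10+4-8=6; pred: 44+4-8=40
Step 10: prey: 6+2-4=4; pred: 40+2-8=34
Step 11: prey: 4+1-2=3; pred: 34+1-6=29
Step 12: prey: 3+1-1=3; pred: 29+0-5=24
Step 13: prey: 3+1-1=3; pred: 24+0-4=20
Step 14: prey: 3+1-1=3; pred: 20+0-4=16
Step 15: prey: 3+1-0=4; pred: 16+0-3=13
No extinction within 15 steps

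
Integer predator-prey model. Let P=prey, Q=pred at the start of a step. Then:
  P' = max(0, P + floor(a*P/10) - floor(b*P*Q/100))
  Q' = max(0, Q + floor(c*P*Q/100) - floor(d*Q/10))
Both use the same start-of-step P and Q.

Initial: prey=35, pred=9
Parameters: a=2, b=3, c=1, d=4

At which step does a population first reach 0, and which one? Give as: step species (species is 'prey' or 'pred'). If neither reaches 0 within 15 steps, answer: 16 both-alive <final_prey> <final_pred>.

Step 1: prey: 35+7-9=33; pred: 9+3-3=9
Step 2: prey: 33+6-8=31; pred: 9+2-3=8
Step 3: prey: 31+6-7=30; pred: 8+2-3=7
Step 4: prey: 30+6-6=30; pred: 7+2-2=7
Steps 5-15: state stable at prey=30, pred=7 (no change)
No extinction within 15 steps

Answer: 16 both-alive 30 7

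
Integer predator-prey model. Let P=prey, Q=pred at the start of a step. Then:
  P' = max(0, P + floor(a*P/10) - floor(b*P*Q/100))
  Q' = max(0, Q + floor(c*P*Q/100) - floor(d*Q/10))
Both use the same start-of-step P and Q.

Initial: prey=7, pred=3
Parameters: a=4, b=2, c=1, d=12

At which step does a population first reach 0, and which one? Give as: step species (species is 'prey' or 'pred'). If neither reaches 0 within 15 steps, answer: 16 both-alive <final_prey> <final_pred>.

Answer: 1 pred

Derivation:
Step 1: prey: 7+2-0=9; pred: 3+0-3=0
First extinction: pred at step 1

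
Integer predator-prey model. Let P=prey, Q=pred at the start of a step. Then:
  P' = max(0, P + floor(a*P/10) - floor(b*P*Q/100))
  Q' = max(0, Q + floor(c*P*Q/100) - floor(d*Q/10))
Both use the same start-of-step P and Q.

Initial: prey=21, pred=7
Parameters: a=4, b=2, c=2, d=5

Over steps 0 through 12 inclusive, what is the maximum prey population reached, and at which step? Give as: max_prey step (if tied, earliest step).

Step 1: prey: 21+8-2=27; pred: 7+2-3=6
Step 2: prey: 27+10-3=34; pred: 6+3-3=6
Step 3: prey: 34+13-4=43; pred: 6+4-3=7
Step 4: prey: 43+17-6=54; pred: 7+6-3=10
Step 5: prey: 54+21-10=65; pred: 10+10-5=15
Step 6: prey: 65+26-19=72; pred: 15+19-7=27
Step 7: prey: 72+28-38=62; pred: 27+38-13=52
Step 8: prey: 62+24-64=22; pred: 52+64-26=90
Step 9: prey: 22+8-39=0; pred: 90+39-45=84
Step 10: prey: 0+0-0=0; pred: 84+0-42=42
Step 11: prey: 0+0-0=0; pred: 42+0-21=21
Step 12: prey: 0+0-0=0; pred: 21+0-10=11
Max prey = 72 at step 6

Answer: 72 6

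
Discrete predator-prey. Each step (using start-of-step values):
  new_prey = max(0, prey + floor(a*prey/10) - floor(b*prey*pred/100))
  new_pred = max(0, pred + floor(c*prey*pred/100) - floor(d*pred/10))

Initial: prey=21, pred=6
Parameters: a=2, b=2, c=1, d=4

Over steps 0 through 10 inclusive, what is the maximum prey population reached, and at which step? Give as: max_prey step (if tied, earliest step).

Step 1: prey: 21+4-2=23; pred: 6+1-2=5
Step 2: prey: 23+4-2=25; pred: 5+1-2=4
Step 3: prey: 25+5-2=28; pred: 4+1-1=4
Step 4: prey: 28+5-2=31; pred: 4+1-1=4
Step 5: prey: 31+6-2=35; pred: 4+1-1=4
Step 6: prey: 35+7-2=40; pred: 4+1-1=4
Step 7: prey: 40+8-3=45; pred: 4+1-1=4
Step 8: prey: 45+9-3=51; pred: 4+1-1=4
Step 9: prey: 51+10-4=57; pred: 4+2-1=5
Step 10: prey: 57+11-5=63; pred: 5+2-2=5
Max prey = 63 at step 10

Answer: 63 10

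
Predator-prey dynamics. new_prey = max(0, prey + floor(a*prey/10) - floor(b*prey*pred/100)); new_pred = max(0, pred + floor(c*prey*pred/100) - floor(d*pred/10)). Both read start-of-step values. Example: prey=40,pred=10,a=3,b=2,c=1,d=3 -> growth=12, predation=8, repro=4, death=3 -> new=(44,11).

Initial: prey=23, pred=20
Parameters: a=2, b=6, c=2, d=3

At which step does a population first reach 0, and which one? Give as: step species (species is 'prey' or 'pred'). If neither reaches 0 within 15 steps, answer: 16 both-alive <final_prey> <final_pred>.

Step 1: prey: 23+4-27=0; pred: 20+9-6=23
First extinction: prey at step 1

Answer: 1 prey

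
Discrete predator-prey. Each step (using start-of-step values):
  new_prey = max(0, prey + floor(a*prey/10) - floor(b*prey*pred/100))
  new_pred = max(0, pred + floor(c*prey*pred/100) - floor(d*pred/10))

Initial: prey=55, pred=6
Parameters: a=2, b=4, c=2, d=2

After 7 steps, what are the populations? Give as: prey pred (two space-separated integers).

Step 1: prey: 55+11-13=53; pred: 6+6-1=11
Step 2: prey: 53+10-23=40; pred: 11+11-2=20
Step 3: prey: 40+8-32=16; pred: 20+16-4=32
Step 4: prey: 16+3-20=0; pred: 32+10-6=36
Step 5: prey: 0+0-0=0; pred: 36+0-7=29
Step 6: prey: 0+0-0=0; pred: 29+0-5=24
Step 7: prey: 0+0-0=0; pred: 24+0-4=20

Answer: 0 20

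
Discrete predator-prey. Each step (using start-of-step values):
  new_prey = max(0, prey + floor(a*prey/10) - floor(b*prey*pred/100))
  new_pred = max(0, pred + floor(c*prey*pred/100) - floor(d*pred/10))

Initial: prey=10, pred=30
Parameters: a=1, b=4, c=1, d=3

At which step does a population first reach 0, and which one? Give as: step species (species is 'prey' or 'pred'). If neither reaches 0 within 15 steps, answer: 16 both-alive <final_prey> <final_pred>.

Answer: 1 prey

Derivation:
Step 1: prey: 10+1-12=0; pred: 30+3-9=24
First extinction: prey at step 1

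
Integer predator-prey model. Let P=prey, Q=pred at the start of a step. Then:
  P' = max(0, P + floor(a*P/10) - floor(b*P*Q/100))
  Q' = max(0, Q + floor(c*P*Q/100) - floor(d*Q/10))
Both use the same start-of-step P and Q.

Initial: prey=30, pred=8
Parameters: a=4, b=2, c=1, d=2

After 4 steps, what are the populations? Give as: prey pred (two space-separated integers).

Step 1: prey: 30+12-4=38; pred: 8+2-1=9
Step 2: prey: 38+15-6=47; pred: 9+3-1=11
Step 3: prey: 47+18-10=55; pred: 11+5-2=14
Step 4: prey: 55+22-15=62; pred: 14+7-2=19

Answer: 62 19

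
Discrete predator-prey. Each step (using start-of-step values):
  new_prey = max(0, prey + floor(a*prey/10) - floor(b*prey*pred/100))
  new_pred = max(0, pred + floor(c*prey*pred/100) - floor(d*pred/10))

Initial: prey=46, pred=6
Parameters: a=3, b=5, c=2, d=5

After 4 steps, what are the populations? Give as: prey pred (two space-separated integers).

Step 1: prey: 46+13-13=46; pred: 6+5-3=8
Step 2: prey: 46+13-18=41; pred: 8+7-4=11
Step 3: prey: 41+12-22=31; pred: 11+9-5=15
Step 4: prey: 31+9-23=17; pred: 15+9-7=17

Answer: 17 17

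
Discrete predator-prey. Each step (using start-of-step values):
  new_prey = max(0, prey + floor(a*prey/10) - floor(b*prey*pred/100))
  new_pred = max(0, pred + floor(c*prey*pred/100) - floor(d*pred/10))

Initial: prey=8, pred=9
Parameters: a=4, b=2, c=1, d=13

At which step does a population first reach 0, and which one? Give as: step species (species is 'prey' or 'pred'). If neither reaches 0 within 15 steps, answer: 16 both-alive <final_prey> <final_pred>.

Step 1: prey: 8+3-1=10; pred: 9+0-11=0
First extinction: pred at step 1

Answer: 1 pred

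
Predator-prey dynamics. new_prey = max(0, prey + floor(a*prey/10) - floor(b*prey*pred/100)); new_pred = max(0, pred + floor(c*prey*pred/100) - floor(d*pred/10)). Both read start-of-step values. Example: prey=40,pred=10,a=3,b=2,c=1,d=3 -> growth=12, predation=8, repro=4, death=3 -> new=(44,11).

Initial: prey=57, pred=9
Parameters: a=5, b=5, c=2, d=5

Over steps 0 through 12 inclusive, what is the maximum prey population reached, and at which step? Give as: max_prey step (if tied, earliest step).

Answer: 60 1

Derivation:
Step 1: prey: 57+28-25=60; pred: 9+10-4=15
Step 2: prey: 60+30-45=45; pred: 15+18-7=26
Step 3: prey: 45+22-58=9; pred: 26+23-13=36
Step 4: prey: 9+4-16=0; pred: 36+6-18=24
Step 5: prey: 0+0-0=0; pred: 24+0-12=12
Step 6: prey: 0+0-0=0; pred: 12+0-6=6
Step 7: prey: 0+0-0=0; pred: 6+0-3=3
Step 8: prey: 0+0-0=0; pred: 3+0-1=2
Step 9: prey: 0+0-0=0; pred: 2+0-1=1
Step 10: prey: 0+0-0=0; pred: 1+0-0=1
Step 11: prey: 0+0-0=0; pred: 1+0-0=1
Step 12: prey: 0+0-0=0; pred: 1+0-0=1
Max prey = 60 at step 1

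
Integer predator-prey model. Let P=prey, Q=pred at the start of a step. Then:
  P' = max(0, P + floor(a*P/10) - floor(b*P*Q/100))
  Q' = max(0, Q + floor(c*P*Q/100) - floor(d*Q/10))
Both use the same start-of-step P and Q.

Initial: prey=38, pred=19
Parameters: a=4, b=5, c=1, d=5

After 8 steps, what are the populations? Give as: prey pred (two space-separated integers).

Step 1: prey: 38+15-36=17; pred: 19+7-9=17
Step 2: prey: 17+6-14=9; pred: 17+2-8=11
Step 3: prey: 9+3-4=8; pred: 11+0-5=6
Step 4: prey: 8+3-2=9; pred: 6+0-3=3
Step 5: prey: 9+3-1=11; pred: 3+0-1=2
Step 6: prey: 11+4-1=14; pred: 2+0-1=1
Step 7: prey: 14+5-0=19; pred: 1+0-0=1
Step 8: prey: 19+7-0=26; pred: 1+0-0=1

Answer: 26 1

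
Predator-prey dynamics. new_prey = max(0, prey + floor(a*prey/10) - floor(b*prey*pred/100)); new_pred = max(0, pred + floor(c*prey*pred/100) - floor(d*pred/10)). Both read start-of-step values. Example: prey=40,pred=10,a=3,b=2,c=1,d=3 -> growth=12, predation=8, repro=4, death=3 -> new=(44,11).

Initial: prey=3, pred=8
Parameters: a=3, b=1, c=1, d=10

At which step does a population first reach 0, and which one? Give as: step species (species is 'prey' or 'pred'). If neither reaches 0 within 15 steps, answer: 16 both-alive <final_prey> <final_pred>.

Answer: 1 pred

Derivation:
Step 1: prey: 3+0-0=3; pred: 8+0-8=0
First extinction: pred at step 1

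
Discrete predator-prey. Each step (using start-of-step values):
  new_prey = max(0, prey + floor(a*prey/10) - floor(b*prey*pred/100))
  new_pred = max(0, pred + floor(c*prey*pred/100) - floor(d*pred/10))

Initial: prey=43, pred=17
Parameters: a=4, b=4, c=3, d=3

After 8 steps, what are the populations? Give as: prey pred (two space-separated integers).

Step 1: prey: 43+17-29=31; pred: 17+21-5=33
Step 2: prey: 31+12-40=3; pred: 33+30-9=54
Step 3: prey: 3+1-6=0; pred: 54+4-16=42
Step 4: prey: 0+0-0=0; pred: 42+0-12=30
Step 5: prey: 0+0-0=0; pred: 30+0-9=21
Step 6: prey: 0+0-0=0; pred: 21+0-6=15
Step 7: prey: 0+0-0=0; pred: 15+0-4=11
Step 8: prey: 0+0-0=0; pred: 11+0-3=8

Answer: 0 8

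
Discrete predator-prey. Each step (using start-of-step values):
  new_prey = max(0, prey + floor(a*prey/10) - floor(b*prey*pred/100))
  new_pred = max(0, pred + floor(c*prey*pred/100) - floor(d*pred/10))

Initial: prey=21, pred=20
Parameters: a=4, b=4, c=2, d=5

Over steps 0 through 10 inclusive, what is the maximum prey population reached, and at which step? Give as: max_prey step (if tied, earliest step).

Step 1: prey: 21+8-16=13; pred: 20+8-10=18
Step 2: prey: 13+5-9=9; pred: 18+4-9=13
Step 3: prey: 9+3-4=8; pred: 13+2-6=9
Step 4: prey: 8+3-2=9; pred: 9+1-4=6
Step 5: prey: 9+3-2=10; pred: 6+1-3=4
Step 6: prey: 10+4-1=13; pred: 4+0-2=2
Step 7: prey: 13+5-1=17; pred: 2+0-1=1
Step 8: prey: 17+6-0=23; pred: 1+0-0=1
Step 9: prey: 23+9-0=32; pred: 1+0-0=1
Step 10: prey: 32+12-1=43; pred: 1+0-0=1
Max prey = 43 at step 10

Answer: 43 10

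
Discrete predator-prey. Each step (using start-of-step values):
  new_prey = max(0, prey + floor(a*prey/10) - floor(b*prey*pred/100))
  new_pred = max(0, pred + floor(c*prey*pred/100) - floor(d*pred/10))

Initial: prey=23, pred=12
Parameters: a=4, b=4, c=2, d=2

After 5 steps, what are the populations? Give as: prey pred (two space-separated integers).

Answer: 3 19

Derivation:
Step 1: prey: 23+9-11=21; pred: 12+5-2=15
Step 2: prey: 21+8-12=17; pred: 15+6-3=18
Step 3: prey: 17+6-12=11; pred: 18+6-3=21
Step 4: prey: 11+4-9=6; pred: 21+4-4=21
Step 5: prey: 6+2-5=3; pred: 21+2-4=19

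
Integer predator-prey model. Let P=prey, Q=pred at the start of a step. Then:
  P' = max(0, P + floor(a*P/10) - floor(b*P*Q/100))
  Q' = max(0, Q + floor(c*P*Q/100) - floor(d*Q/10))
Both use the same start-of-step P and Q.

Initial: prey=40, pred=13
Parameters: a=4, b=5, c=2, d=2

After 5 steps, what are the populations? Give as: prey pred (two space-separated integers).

Answer: 0 20

Derivation:
Step 1: prey: 40+16-26=30; pred: 13+10-2=21
Step 2: prey: 30+12-31=11; pred: 21+12-4=29
Step 3: prey: 11+4-15=0; pred: 29+6-5=30
Step 4: prey: 0+0-0=0; pred: 30+0-6=24
Step 5: prey: 0+0-0=0; pred: 24+0-4=20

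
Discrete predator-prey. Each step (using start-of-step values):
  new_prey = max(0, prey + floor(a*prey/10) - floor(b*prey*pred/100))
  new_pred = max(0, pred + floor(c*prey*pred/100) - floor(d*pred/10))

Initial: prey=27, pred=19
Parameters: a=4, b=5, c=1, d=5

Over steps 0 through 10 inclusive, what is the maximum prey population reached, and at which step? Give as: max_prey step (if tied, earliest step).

Answer: 38 10

Derivation:
Step 1: prey: 27+10-25=12; pred: 19+5-9=15
Step 2: prey: 12+4-9=7; pred: 15+1-7=9
Step 3: prey: 7+2-3=6; pred: 9+0-4=5
Step 4: prey: 6+2-1=7; pred: 5+0-2=3
Step 5: prey: 7+2-1=8; pred: 3+0-1=2
Step 6: prey: 8+3-0=11; pred: 2+0-1=1
Step 7: prey: 11+4-0=15; pred: 1+0-0=1
Step 8: prey: 15+6-0=21; pred: 1+0-0=1
Step 9: prey: 21+8-1=28; pred: 1+0-0=1
Step 10: prey: 28+11-1=38; pred: 1+0-0=1
Max prey = 38 at step 10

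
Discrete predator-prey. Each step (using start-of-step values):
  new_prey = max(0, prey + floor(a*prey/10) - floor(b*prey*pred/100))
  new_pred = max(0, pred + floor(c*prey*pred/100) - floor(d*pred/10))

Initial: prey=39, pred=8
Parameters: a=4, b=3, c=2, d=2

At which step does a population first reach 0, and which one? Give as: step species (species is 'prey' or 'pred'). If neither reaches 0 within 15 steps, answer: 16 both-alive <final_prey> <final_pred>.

Step 1: prey: 39+15-9=45; pred: 8+6-1=13
Step 2: prey: 45+18-17=46; pred: 13+11-2=22
Step 3: prey: 46+18-30=34; pred: 22+20-4=38
Step 4: prey: 34+13-38=9; pred: 38+25-7=56
Step 5: prey: 9+3-15=0; pred: 56+10-11=55
First extinction: prey at step 5

Answer: 5 prey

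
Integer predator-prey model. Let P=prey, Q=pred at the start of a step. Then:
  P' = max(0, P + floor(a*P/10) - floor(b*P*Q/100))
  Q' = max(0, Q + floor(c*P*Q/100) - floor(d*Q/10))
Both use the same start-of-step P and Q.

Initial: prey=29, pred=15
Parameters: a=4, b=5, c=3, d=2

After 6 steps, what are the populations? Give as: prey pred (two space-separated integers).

Answer: 0 16

Derivation:
Step 1: prey: 29+11-21=19; pred: 15+13-3=25
Step 2: prey: 19+7-23=3; pred: 25+14-5=34
Step 3: prey: 3+1-5=0; pred: 34+3-6=31
Step 4: prey: 0+0-0=0; pred: 31+0-6=25
Step 5: prey: 0+0-0=0; pred: 25+0-5=20
Step 6: prey: 0+0-0=0; pred: 20+0-4=16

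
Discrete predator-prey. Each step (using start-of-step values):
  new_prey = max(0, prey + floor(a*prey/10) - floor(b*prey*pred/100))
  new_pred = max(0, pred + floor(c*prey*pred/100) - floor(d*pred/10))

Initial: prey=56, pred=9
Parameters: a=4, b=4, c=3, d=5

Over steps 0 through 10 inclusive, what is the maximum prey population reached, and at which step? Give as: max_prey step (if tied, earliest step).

Answer: 58 1

Derivation:
Step 1: prey: 56+22-20=58; pred: 9+15-4=20
Step 2: prey: 58+23-46=35; pred: 20+34-10=44
Step 3: prey: 35+14-61=0; pred: 44+46-22=68
Step 4: prey: 0+0-0=0; pred: 68+0-34=34
Step 5: prey: 0+0-0=0; pred: 34+0-17=17
Step 6: prey: 0+0-0=0; pred: 17+0-8=9
Step 7: prey: 0+0-0=0; pred: 9+0-4=5
Step 8: prey: 0+0-0=0; pred: 5+0-2=3
Step 9: prey: 0+0-0=0; pred: 3+0-1=2
Step 10: prey: 0+0-0=0; pred: 2+0-1=1
Max prey = 58 at step 1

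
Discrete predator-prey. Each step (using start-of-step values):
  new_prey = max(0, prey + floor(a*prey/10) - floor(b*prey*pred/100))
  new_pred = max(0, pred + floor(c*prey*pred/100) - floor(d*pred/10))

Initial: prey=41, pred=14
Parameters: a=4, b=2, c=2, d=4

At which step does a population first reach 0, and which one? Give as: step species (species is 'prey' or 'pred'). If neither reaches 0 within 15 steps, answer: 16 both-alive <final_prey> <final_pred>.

Answer: 16 both-alive 1 2

Derivation:
Step 1: prey: 41+16-11=46; pred: 14+11-5=20
Step 2: prey: 46+18-18=46; pred: 20+18-8=30
Step 3: prey: 46+18-27=37; pred: 30+27-12=45
Step 4: prey: 37+14-33=18; pred: 45+33-18=60
Step 5: prey: 18+7-21=4; pred: 60+21-24=57
Step 6: prey: 4+1-4=1; pred: 57+4-22=39
Step 7: prey: 1+0-0=1; pred: 39+0-15=24
Step 8: prey: 1+0-0=1; pred: 24+0-9=15
Step 9: prey: 1+0-0=1; pred: 15+0-6=9
Step 10: prey: 1+0-0=1; pred: 9+0-3=6
Step 11: prey: 1+0-0=1; pred: 6+0-2=4
Step 12: prey: 1+0-0=1; pred: 4+0-1=3
Step 13: prey: 1+0-0=1; pred: 3+0-1=2
Step 14: prey: 1+0-0=1; pred: 2+0-0=2
Steps 15-15: state stable at prey=1, pred=2 (no change)
No extinction within 15 steps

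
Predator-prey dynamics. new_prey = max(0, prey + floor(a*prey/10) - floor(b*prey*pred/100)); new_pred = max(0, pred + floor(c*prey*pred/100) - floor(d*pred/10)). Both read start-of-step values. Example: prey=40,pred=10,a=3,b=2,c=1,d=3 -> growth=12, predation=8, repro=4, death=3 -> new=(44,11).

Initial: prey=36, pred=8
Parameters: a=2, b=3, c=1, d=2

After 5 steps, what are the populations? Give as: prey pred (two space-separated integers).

Step 1: prey: 36+7-8=35; pred: 8+2-1=9
Step 2: prey: 35+7-9=33; pred: 9+3-1=11
Step 3: prey: 33+6-10=29; pred: 11+3-2=12
Step 4: prey: 29+5-10=24; pred: 12+3-2=13
Step 5: prey: 24+4-9=19; pred: 13+3-2=14

Answer: 19 14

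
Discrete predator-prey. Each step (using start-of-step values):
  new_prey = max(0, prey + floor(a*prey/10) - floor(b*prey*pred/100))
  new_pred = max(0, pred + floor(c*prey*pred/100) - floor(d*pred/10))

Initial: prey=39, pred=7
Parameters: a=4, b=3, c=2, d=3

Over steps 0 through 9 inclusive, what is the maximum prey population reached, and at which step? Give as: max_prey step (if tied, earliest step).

Step 1: prey: 39+15-8=46; pred: 7+5-2=10
Step 2: prey: 46+18-13=51; pred: 10+9-3=16
Step 3: prey: 51+20-24=47; pred: 16+16-4=28
Step 4: prey: 47+18-39=26; pred: 28+26-8=46
Step 5: prey: 26+10-35=1; pred: 46+23-13=56
Step 6: prey: 1+0-1=0; pred: 56+1-16=41
Step 7: prey: 0+0-0=0; pred: 41+0-12=29
Step 8: prey: 0+0-0=0; pred: 29+0-8=21
Step 9: prey: 0+0-0=0; pred: 21+0-6=15
Max prey = 51 at step 2

Answer: 51 2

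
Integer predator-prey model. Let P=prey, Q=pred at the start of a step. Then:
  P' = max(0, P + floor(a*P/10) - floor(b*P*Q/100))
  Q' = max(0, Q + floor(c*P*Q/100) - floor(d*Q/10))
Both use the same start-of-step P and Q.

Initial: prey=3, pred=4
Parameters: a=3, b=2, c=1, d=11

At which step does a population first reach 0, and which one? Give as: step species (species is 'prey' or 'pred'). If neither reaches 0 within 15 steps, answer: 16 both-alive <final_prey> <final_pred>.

Step 1: prey: 3+0-0=3; pred: 4+0-4=0
First extinction: pred at step 1

Answer: 1 pred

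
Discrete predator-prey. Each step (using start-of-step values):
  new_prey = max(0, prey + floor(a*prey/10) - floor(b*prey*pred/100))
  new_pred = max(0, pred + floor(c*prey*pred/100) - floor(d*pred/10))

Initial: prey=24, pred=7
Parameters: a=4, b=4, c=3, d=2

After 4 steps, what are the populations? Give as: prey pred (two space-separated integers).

Step 1: prey: 24+9-6=27; pred: 7+5-1=11
Step 2: prey: 27+10-11=26; pred: 11+8-2=17
Step 3: prey: 26+10-17=19; pred: 17+13-3=27
Step 4: prey: 19+7-20=6; pred: 27+15-5=37

Answer: 6 37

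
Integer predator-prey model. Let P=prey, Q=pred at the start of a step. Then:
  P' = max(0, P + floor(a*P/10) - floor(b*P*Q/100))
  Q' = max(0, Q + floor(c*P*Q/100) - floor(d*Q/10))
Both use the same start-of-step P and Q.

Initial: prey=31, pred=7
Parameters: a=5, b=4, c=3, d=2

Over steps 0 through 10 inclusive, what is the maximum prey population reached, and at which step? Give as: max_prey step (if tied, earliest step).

Step 1: prey: 31+15-8=38; pred: 7+6-1=12
Step 2: prey: 38+19-18=39; pred: 12+13-2=23
Step 3: prey: 39+19-35=23; pred: 23+26-4=45
Step 4: prey: 23+11-41=0; pred: 45+31-9=67
Step 5: prey: 0+0-0=0; pred: 67+0-13=54
Step 6: prey: 0+0-0=0; pred: 54+0-10=44
Step 7: prey: 0+0-0=0; pred: 44+0-8=36
Step 8: prey: 0+0-0=0; pred: 36+0-7=29
Step 9: prey: 0+0-0=0; pred: 29+0-5=24
Step 10: prey: 0+0-0=0; pred: 24+0-4=20
Max prey = 39 at step 2

Answer: 39 2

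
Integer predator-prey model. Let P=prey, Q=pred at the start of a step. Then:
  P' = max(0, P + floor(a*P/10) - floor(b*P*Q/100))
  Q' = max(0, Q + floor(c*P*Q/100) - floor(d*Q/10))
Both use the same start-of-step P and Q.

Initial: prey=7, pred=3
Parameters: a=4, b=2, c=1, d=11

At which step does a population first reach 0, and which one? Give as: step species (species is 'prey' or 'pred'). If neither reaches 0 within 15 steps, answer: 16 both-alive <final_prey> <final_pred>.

Step 1: prey: 7+2-0=9; pred: 3+0-3=0
First extinction: pred at step 1

Answer: 1 pred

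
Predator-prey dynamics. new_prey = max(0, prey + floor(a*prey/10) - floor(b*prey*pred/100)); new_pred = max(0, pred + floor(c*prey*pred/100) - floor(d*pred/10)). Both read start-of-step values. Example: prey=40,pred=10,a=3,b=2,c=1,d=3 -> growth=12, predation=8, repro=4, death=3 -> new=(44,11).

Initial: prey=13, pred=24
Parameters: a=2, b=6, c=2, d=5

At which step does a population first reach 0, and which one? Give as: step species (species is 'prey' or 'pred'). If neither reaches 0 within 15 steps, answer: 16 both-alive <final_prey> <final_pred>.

Step 1: prey: 13+2-18=0; pred: 24+6-12=18
First extinction: prey at step 1

Answer: 1 prey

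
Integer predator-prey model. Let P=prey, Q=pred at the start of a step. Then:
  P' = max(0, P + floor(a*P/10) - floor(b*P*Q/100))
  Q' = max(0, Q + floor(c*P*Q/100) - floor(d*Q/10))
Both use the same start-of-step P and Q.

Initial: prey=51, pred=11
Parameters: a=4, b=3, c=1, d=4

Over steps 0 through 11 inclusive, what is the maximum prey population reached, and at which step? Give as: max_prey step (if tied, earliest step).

Step 1: prey: 51+20-16=55; pred: 11+5-4=12
Step 2: prey: 55+22-19=58; pred: 12+6-4=14
Step 3: prey: 58+23-24=57; pred: 14+8-5=17
Step 4: prey: 57+22-29=50; pred: 17+9-6=20
Step 5: prey: 50+20-30=40; pred: 20+10-8=22
Step 6: prey: 40+16-26=30; pred: 22+8-8=22
Step 7: prey: 30+12-19=23; pred: 22+6-8=20
Step 8: prey: 23+9-13=19; pred: 20+4-8=16
Step 9: prey: 19+7-9=17; pred: 16+3-6=13
Step 10: prey: 17+6-6=17; pred: 13+2-5=10
Step 11: prey: 17+6-5=18; pred: 10+1-4=7
Max prey = 58 at step 2

Answer: 58 2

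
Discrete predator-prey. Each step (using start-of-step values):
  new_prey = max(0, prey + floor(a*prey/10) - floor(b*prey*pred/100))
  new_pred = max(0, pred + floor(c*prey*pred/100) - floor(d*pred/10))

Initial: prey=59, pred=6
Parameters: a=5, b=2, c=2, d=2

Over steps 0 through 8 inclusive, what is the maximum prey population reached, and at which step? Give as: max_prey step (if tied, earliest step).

Answer: 102 2

Derivation:
Step 1: prey: 59+29-7=81; pred: 6+7-1=12
Step 2: prey: 81+40-19=102; pred: 12+19-2=29
Step 3: prey: 102+51-59=94; pred: 29+59-5=83
Step 4: prey: 94+47-156=0; pred: 83+156-16=223
Step 5: prey: 0+0-0=0; pred: 223+0-44=179
Step 6: prey: 0+0-0=0; pred: 179+0-35=144
Step 7: prey: 0+0-0=0; pred: 144+0-28=116
Step 8: prey: 0+0-0=0; pred: 116+0-23=93
Max prey = 102 at step 2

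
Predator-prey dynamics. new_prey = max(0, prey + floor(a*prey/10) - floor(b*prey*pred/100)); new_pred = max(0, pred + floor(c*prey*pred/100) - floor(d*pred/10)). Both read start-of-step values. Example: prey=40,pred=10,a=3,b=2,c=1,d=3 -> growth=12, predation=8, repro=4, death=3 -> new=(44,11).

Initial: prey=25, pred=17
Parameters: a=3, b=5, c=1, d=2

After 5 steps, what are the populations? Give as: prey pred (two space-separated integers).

Answer: 1 9

Derivation:
Step 1: prey: 25+7-21=11; pred: 17+4-3=18
Step 2: prey: 11+3-9=5; pred: 18+1-3=16
Step 3: prey: 5+1-4=2; pred: 16+0-3=13
Step 4: prey: 2+0-1=1; pred: 13+0-2=11
Step 5: prey: 1+0-0=1; pred: 11+0-2=9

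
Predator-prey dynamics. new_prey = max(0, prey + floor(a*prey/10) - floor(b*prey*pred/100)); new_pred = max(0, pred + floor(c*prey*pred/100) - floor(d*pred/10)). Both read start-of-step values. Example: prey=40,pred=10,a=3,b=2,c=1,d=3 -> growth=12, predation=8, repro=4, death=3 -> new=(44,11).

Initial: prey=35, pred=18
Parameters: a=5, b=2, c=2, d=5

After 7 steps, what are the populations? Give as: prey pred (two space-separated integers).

Answer: 4 29

Derivation:
Step 1: prey: 35+17-12=40; pred: 18+12-9=21
Step 2: prey: 40+20-16=44; pred: 21+16-10=27
Step 3: prey: 44+22-23=43; pred: 27+23-13=37
Step 4: prey: 43+21-31=33; pred: 37+31-18=50
Step 5: prey: 33+16-33=16; pred: 50+33-25=58
Step 6: prey: 16+8-18=6; pred: 58+18-29=47
Step 7: prey: 6+3-5=4; pred: 47+5-23=29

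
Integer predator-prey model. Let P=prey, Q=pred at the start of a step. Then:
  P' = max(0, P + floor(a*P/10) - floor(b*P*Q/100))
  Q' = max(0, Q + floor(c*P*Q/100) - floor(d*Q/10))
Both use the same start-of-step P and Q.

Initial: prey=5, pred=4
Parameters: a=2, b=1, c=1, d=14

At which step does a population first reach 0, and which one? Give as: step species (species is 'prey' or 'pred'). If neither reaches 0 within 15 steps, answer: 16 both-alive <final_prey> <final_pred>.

Answer: 1 pred

Derivation:
Step 1: prey: 5+1-0=6; pred: 4+0-5=0
First extinction: pred at step 1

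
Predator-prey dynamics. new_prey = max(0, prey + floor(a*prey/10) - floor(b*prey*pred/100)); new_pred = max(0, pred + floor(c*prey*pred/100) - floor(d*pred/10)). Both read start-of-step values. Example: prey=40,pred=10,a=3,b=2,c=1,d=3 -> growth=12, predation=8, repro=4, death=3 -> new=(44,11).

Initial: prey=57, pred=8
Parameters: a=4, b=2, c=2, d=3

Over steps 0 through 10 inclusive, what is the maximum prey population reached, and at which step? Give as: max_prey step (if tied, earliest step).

Answer: 77 2

Derivation:
Step 1: prey: 57+22-9=70; pred: 8+9-2=15
Step 2: prey: 70+28-21=77; pred: 15+21-4=32
Step 3: prey: 77+30-49=58; pred: 32+49-9=72
Step 4: prey: 58+23-83=0; pred: 72+83-21=134
Step 5: prey: 0+0-0=0; pred: 134+0-40=94
Step 6: prey: 0+0-0=0; pred: 94+0-28=66
Step 7: prey: 0+0-0=0; pred: 66+0-19=47
Step 8: prey: 0+0-0=0; pred: 47+0-14=33
Step 9: prey: 0+0-0=0; pred: 33+0-9=24
Step 10: prey: 0+0-0=0; pred: 24+0-7=17
Max prey = 77 at step 2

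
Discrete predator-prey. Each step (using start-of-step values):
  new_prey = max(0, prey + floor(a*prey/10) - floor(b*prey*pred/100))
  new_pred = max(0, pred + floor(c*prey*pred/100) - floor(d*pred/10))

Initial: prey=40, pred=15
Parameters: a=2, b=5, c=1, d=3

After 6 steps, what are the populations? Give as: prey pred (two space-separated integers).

Step 1: prey: 40+8-30=18; pred: 15+6-4=17
Step 2: prey: 18+3-15=6; pred: 17+3-5=15
Step 3: prey: 6+1-4=3; pred: 15+0-4=11
Step 4: prey: 3+0-1=2; pred: 11+0-3=8
Step 5: prey: 2+0-0=2; pred: 8+0-2=6
Step 6: prey: 2+0-0=2; pred: 6+0-1=5

Answer: 2 5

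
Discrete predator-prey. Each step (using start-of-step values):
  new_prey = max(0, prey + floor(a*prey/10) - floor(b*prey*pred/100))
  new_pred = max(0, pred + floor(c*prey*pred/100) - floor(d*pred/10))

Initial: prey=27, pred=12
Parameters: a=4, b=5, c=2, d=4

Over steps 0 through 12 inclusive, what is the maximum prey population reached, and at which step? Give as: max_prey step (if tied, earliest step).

Step 1: prey: 27+10-16=21; pred: 12+6-4=14
Step 2: prey: 21+8-14=15; pred: 14+5-5=14
Step 3: prey: 15+6-10=11; pred: 14+4-5=13
Step 4: prey: 11+4-7=8; pred: 13+2-5=10
Step 5: prey: 8+3-4=7; pred: 10+1-4=7
Step 6: prey: 7+2-2=7; pred: 7+0-2=5
Step 7: prey: 7+2-1=8; pred: 5+0-2=3
Step 8: prey: 8+3-1=10; pred: 3+0-1=2
Step 9: prey: 10+4-1=13; pred: 2+0-0=2
Step 10: prey: 13+5-1=17; pred: 2+0-0=2
Step 11: prey: 17+6-1=22; pred: 2+0-0=2
Step 12: prey: 22+8-2=28; pred: 2+0-0=2
Max prey = 28 at step 12

Answer: 28 12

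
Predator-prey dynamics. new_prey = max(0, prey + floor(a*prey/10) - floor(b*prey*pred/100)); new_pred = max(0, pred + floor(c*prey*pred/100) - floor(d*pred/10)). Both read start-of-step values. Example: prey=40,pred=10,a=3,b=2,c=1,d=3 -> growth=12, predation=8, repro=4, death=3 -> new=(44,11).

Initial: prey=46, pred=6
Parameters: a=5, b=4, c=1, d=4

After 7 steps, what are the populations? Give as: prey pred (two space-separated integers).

Step 1: prey: 46+23-11=58; pred: 6+2-2=6
Step 2: prey: 58+29-13=74; pred: 6+3-2=7
Step 3: prey: 74+37-20=91; pred: 7+5-2=10
Step 4: prey: 91+45-36=100; pred: 10+9-4=15
Step 5: prey: 100+50-60=90; pred: 15+15-6=24
Step 6: prey: 90+45-86=49; pred: 24+21-9=36
Step 7: prey: 49+24-70=3; pred: 36+17-14=39

Answer: 3 39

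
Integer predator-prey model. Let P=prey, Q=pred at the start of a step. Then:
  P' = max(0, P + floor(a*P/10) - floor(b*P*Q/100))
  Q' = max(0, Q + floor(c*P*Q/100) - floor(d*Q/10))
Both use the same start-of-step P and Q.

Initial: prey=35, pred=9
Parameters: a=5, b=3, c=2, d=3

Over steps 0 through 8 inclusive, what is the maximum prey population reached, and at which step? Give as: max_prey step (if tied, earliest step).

Answer: 48 2

Derivation:
Step 1: prey: 35+17-9=43; pred: 9+6-2=13
Step 2: prey: 43+21-16=48; pred: 13+11-3=21
Step 3: prey: 48+24-30=42; pred: 21+20-6=35
Step 4: prey: 42+21-44=19; pred: 35+29-10=54
Step 5: prey: 19+9-30=0; pred: 54+20-16=58
Step 6: prey: 0+0-0=0; pred: 58+0-17=41
Step 7: prey: 0+0-0=0; pred: 41+0-12=29
Step 8: prey: 0+0-0=0; pred: 29+0-8=21
Max prey = 48 at step 2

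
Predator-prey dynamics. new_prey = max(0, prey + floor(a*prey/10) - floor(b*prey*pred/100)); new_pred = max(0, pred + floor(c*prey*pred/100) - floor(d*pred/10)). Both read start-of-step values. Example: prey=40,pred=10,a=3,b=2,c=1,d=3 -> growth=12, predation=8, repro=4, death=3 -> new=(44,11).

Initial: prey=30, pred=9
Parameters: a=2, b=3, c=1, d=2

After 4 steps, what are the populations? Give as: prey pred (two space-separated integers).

Step 1: prey: 30+6-8=28; pred: 9+2-1=10
Step 2: prey: 28+5-8=25; pred: 10+2-2=10
Step 3: prey: 25+5-7=23; pred: 10+2-2=10
Step 4: prey: 23+4-6=21; pred: 10+2-2=10

Answer: 21 10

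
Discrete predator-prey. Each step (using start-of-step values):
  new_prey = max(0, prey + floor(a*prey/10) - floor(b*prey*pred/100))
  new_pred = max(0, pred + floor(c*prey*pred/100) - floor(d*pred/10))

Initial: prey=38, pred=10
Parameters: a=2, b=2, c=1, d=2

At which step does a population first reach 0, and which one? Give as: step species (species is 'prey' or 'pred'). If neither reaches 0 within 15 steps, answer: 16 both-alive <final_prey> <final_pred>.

Step 1: prey: 38+7-7=38; pred: 10+3-2=11
Step 2: prey: 38+7-8=37; pred: 11+4-2=13
Step 3: prey: 37+7-9=35; pred: 13+4-2=15
Step 4: prey: 35+7-10=32; pred: 15+5-3=17
Step 5: prey: 32+6-10=28; pred: 17+5-3=19
Step 6: prey: 28+5-10=23; pred: 19+5-3=21
Step 7: prey: 23+4-9=18; pred: 21+4-4=21
Step 8: prey: 18+3-7=14; pred: 21+3-4=20
Step 9: prey: 14+2-5=11; pred: 20+2-4=18
Step 10: prey: 11+2-3=10; pred: 18+1-3=16
Step 11: prey: 10+2-3=9; pred: 16+1-3=14
Step 12: prey: 9+1-2=8; pred: 14+1-2=13
Step 13: prey: 8+1-2=7; pred: 13+1-2=12
Step 14: prey: 7+1-1=7; pred: 12+0-2=10
Step 15: prey: 7+1-1=7; pred: 10+0-2=8
No extinction within 15 steps

Answer: 16 both-alive 7 8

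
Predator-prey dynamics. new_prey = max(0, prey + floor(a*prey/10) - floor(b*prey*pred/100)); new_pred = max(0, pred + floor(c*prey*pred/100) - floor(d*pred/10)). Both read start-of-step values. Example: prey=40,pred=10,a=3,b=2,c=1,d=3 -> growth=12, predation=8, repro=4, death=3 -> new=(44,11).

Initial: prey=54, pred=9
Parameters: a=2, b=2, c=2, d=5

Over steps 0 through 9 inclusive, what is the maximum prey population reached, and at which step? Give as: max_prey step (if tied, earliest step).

Step 1: prey: 54+10-9=55; pred: 9+9-4=14
Step 2: prey: 55+11-15=51; pred: 14+15-7=22
Step 3: prey: 51+10-22=39; pred: 22+22-11=33
Step 4: prey: 39+7-25=21; pred: 33+25-16=42
Step 5: prey: 21+4-17=8; pred: 42+17-21=38
Step 6: prey: 8+1-6=3; pred: 38+6-19=25
Step 7: prey: 3+0-1=2; pred: 25+1-12=14
Step 8: prey: 2+0-0=2; pred: 14+0-7=7
Step 9: prey: 2+0-0=2; pred: 7+0-3=4
Max prey = 55 at step 1

Answer: 55 1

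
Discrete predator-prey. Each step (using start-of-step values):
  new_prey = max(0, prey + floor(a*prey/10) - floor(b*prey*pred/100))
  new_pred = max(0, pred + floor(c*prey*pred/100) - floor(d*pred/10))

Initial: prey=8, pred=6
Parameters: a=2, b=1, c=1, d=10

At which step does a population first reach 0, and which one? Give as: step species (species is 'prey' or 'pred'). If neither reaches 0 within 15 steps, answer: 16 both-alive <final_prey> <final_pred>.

Answer: 1 pred

Derivation:
Step 1: prey: 8+1-0=9; pred: 6+0-6=0
First extinction: pred at step 1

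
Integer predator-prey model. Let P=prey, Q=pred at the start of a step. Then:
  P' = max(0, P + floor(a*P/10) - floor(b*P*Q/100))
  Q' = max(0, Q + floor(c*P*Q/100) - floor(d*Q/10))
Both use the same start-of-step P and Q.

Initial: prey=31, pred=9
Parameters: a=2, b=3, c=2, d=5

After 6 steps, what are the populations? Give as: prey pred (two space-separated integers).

Answer: 20 7

Derivation:
Step 1: prey: 31+6-8=29; pred: 9+5-4=10
Step 2: prey: 29+5-8=26; pred: 10+5-5=10
Step 3: prey: 26+5-7=24; pred: 10+5-5=10
Step 4: prey: 24+4-7=21; pred: 10+4-5=9
Step 5: prey: 21+4-5=20; pred: 9+3-4=8
Step 6: prey: 20+4-4=20; pred: 8+3-4=7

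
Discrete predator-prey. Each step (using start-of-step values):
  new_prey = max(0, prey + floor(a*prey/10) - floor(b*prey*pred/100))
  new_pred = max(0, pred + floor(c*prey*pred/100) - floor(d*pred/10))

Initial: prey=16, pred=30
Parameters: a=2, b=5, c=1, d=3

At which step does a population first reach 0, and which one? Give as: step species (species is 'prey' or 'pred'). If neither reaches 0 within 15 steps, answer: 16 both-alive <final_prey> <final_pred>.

Answer: 1 prey

Derivation:
Step 1: prey: 16+3-24=0; pred: 30+4-9=25
First extinction: prey at step 1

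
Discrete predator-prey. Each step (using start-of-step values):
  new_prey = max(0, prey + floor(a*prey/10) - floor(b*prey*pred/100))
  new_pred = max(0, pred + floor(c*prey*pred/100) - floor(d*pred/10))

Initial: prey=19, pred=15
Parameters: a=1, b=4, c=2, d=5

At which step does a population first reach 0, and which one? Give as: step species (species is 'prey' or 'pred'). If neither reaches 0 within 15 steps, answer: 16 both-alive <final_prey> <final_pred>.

Answer: 16 both-alive 4 1

Derivation:
Step 1: prey: 19+1-11=9; pred: 15+5-7=13
Step 2: prey: 9+0-4=5; pred: 13+2-6=9
Step 3: prey: 5+0-1=4; pred: 9+0-4=5
Step 4: prey: 4+0-0=4; pred: 5+0-2=3
Step 5: prey: 4+0-0=4; pred: 3+0-1=2
Step 6: prey: 4+0-0=4; pred: 2+0-1=1
Step 7: prey: 4+0-0=4; pred: 1+0-0=1
Steps 8-15: state stable at prey=4, pred=1 (no change)
No extinction within 15 steps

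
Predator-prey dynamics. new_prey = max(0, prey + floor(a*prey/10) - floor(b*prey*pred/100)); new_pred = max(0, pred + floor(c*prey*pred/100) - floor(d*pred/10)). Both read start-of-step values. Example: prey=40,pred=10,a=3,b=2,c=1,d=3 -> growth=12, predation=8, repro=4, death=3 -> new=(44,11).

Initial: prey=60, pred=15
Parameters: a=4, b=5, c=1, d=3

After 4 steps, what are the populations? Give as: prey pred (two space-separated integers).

Answer: 3 14

Derivation:
Step 1: prey: 60+24-45=39; pred: 15+9-4=20
Step 2: prey: 39+15-39=15; pred: 20+7-6=21
Step 3: prey: 15+6-15=6; pred: 21+3-6=18
Step 4: prey: 6+2-5=3; pred: 18+1-5=14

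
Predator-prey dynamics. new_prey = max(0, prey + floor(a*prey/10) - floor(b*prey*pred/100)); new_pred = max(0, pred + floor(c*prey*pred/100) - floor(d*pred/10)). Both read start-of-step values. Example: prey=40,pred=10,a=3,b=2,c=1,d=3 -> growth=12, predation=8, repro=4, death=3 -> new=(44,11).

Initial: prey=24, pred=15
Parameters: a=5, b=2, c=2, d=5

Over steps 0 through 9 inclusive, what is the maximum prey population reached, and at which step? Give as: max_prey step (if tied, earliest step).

Step 1: prey: 24+12-7=29; pred: 15+7-7=15
Step 2: prey: 29+14-8=35; pred: 15+8-7=16
Step 3: prey: 35+17-11=41; pred: 16+11-8=19
Step 4: prey: 41+20-15=46; pred: 19+15-9=25
Step 5: prey: 46+23-23=46; pred: 25+23-12=36
Step 6: prey: 46+23-33=36; pred: 36+33-18=51
Step 7: prey: 36+18-36=18; pred: 51+36-25=62
Step 8: prey: 18+9-22=5; pred: 62+22-31=53
Step 9: prey: 5+2-5=2; pred: 53+5-26=32
Max prey = 46 at step 4

Answer: 46 4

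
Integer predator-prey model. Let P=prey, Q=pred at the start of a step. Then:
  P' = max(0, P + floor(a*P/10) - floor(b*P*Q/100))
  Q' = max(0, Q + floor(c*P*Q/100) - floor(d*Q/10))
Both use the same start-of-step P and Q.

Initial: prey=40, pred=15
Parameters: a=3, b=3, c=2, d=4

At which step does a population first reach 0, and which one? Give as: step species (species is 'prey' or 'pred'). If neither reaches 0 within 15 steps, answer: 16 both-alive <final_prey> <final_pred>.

Answer: 16 both-alive 2 2

Derivation:
Step 1: prey: 40+12-18=34; pred: 15+12-6=21
Step 2: prey: 34+10-21=23; pred: 21+14-8=27
Step 3: prey: 23+6-18=11; pred: 27+12-10=29
Step 4: prey: 11+3-9=5; pred: 29+6-11=24
Step 5: prey: 5+1-3=3; pred: 24+2-9=17
Step 6: prey: 3+0-1=2; pred: 17+1-6=12
Step 7: prey: 2+0-0=2; pred: 12+0-4=8
Step 8: prey: 2+0-0=2; pred: 8+0-3=5
Step 9: prey: 2+0-0=2; pred: 5+0-2=3
Step 10: prey: 2+0-0=2; pred: 3+0-1=2
Step 11: prey: 2+0-0=2; pred: 2+0-0=2
Steps 12-15: state stable at prey=2, pred=2 (no change)
No extinction within 15 steps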